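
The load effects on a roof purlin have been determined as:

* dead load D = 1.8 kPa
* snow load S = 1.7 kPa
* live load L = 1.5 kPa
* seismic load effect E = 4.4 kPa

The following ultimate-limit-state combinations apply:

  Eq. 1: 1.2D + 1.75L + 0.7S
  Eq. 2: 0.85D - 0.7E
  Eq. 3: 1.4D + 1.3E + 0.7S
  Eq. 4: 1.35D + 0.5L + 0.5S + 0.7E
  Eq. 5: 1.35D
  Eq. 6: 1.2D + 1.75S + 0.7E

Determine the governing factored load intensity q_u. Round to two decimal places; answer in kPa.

9.43 kPa

Eq. 1: 1.2(1.8) + 1.75(1.5) + 0.7(1.7) = 2.16 + 2.63 + 1.19 = 5.98
Eq. 2: 0.85(1.8) - 0.7(4.4) = 1.53 - 3.08 = -1.55
Eq. 3: 1.4(1.8) + 1.3(4.4) + 0.7(1.7) = 2.52 + 5.72 + 1.19 = 9.43
Eq. 4: 1.35(1.8) + 0.5(1.5) + 0.5(1.7) + 0.7(4.4) = 2.43 + 0.75 + 0.85 + 3.08 = 7.11
Eq. 5: 1.35(1.8) = 2.43
Eq. 6: 1.2(1.8) + 1.75(1.7) + 0.7(4.4) = 2.16 + 2.98 + 3.08 = 8.22
Combination 3 governs: q_u = 9.43 kPa.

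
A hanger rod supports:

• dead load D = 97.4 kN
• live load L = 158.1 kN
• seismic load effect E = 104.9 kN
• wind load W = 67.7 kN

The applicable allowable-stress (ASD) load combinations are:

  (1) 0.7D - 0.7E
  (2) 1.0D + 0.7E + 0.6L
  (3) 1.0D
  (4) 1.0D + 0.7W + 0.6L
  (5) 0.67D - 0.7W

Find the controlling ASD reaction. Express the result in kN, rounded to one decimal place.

265.7 kN

(1) 0.7(97.4) - 0.7(104.9) = -5.3
(2) 1.0(97.4) + 0.7(104.9) + 0.6(158.1) = 97.4 + 73.4 + 94.9 = 265.7
(3) 1.0(97.4) = 97.4
(4) 1.0(97.4) + 0.7(67.7) + 0.6(158.1) = 97.4 + 47.4 + 94.9 = 239.7
(5) 0.67(97.4) - 0.7(67.7) = 65.3 - 47.4 = 17.9
Combination 2 governs: V = 265.7 kN.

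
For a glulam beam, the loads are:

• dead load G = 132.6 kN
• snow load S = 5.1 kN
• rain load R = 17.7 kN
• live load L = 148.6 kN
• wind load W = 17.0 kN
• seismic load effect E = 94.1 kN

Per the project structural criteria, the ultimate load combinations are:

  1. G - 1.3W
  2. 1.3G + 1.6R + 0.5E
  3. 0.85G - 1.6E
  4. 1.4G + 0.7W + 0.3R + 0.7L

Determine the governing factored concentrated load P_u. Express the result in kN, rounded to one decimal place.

1. 1.0(132.6) - 1.3(17.0) = 132.6 - 22.1 = 110.5
2. 1.3(132.6) + 1.6(17.7) + 0.5(94.1) = 172.4 + 28.3 + 47.1 = 247.8
3. 0.85(132.6) - 1.6(94.1) = 112.7 - 150.6 = -37.9
4. 1.4(132.6) + 0.7(17.0) + 0.3(17.7) + 0.7(148.6) = 306.9
The controlling combination is 4, giving 306.9 kN.

306.9 kN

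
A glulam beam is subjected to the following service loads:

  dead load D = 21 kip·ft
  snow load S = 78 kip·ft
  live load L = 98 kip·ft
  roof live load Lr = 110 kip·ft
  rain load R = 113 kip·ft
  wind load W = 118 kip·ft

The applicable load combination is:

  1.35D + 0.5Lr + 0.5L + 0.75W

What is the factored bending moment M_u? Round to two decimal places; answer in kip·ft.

220.85 kip·ft

1.35(21) + 0.5(110) + 0.5(98) + 0.75(118) = 28.35 + 55.00 + 49.00 + 88.50 = 220.85
M_u = 220.85 kip·ft.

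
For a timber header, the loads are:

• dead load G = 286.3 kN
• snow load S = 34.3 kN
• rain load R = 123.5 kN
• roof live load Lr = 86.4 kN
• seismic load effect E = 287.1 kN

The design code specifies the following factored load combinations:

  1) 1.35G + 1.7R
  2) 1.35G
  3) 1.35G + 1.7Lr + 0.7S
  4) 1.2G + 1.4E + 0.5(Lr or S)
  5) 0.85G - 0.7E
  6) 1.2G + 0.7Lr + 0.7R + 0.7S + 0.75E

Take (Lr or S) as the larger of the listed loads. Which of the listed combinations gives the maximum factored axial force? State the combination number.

(Lr or S) → Lr = 86.4 kN.
1) 1.35(286.3) + 1.7(123.5) = 596.46
2) 1.35(286.3) = 386.51
3) 1.35(286.3) + 1.7(86.4) + 0.7(34.3) = 557.40
4) 1.2(286.3) + 1.4(287.1) + 0.5(86.4) = 788.70
5) 0.85(286.3) - 0.7(287.1) = 42.39
6) 1.2(286.3) + 0.7(86.4) + 0.7(123.5) + 0.7(34.3) + 0.75(287.1) = 729.83
The largest value is 788.70 kN from combination 4.

Combination 4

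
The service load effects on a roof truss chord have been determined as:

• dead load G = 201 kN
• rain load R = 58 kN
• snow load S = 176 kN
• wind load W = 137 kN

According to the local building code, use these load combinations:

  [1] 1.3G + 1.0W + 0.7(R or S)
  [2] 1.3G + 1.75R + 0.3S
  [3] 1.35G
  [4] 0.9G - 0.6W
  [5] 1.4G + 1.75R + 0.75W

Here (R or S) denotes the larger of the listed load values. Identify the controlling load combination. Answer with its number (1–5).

(R or S) → S = 176 kN.
[1] 1.3(201) + 1.0(137) + 0.7(176) = 261.3 + 137.0 + 123.2 = 521.5
[2] 1.3(201) + 1.75(58) + 0.3(176) = 261.3 + 101.5 + 52.8 = 415.6
[3] 1.35(201) = 271.4
[4] 0.9(201) - 0.6(137) = 180.9 - 82.2 = 98.7
[5] 1.4(201) + 1.75(58) + 0.75(137) = 281.4 + 101.5 + 102.8 = 485.7
The largest value is 521.5 kN from combination 1.

Combination 1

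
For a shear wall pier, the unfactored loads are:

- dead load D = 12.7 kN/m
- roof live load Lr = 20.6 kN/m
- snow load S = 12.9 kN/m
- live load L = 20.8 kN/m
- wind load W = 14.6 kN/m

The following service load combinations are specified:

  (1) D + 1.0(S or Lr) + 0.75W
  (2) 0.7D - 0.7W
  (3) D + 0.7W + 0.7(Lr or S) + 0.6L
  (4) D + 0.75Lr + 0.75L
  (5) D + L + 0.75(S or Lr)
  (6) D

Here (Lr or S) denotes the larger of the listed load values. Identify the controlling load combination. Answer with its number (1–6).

Combination 3

(S or Lr) → Lr = 20.6 kN/m; (Lr or S) → Lr = 20.6 kN/m.
(1) 1.0(12.7) + 1.0(20.6) + 0.75(14.6) = 44.3
(2) 0.7(12.7) - 0.7(14.6) = -1.3
(3) 1.0(12.7) + 0.7(14.6) + 0.7(20.6) + 0.6(20.8) = 49.8
(4) 1.0(12.7) + 0.75(20.6) + 0.75(20.8) = 43.8
(5) 1.0(12.7) + 1.0(20.8) + 0.75(20.6) = 49.0
(6) 1.0(12.7) = 12.7
The largest value is 49.8 kN/m from combination 3.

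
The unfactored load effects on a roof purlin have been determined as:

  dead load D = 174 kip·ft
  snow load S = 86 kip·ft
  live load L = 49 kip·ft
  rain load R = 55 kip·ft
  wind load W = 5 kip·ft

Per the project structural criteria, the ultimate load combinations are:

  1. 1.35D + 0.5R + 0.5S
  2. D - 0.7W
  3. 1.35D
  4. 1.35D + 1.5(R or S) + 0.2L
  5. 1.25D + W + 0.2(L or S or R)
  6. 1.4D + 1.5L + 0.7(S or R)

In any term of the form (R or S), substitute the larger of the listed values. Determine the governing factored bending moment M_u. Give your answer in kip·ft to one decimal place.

(R or S) → S = 86 kip·ft; (L or S or R) → S = 86 kip·ft; (S or R) → S = 86 kip·ft.
1. 1.35(174) + 0.5(55) + 0.5(86) = 234.9 + 27.5 + 43.0 = 305.4
2. 1.0(174) - 0.7(5) = 174.0 - 3.5 = 170.5
3. 1.35(174) = 234.9
4. 1.35(174) + 1.5(86) + 0.2(49) = 234.9 + 129.0 + 9.8 = 373.7
5. 1.25(174) + 1.0(5) + 0.2(86) = 217.5 + 5.0 + 17.2 = 239.7
6. 1.4(174) + 1.5(49) + 0.7(86) = 243.6 + 73.5 + 60.2 = 377.3
The controlling combination is 6, giving 377.3 kip·ft.

377.3 kip·ft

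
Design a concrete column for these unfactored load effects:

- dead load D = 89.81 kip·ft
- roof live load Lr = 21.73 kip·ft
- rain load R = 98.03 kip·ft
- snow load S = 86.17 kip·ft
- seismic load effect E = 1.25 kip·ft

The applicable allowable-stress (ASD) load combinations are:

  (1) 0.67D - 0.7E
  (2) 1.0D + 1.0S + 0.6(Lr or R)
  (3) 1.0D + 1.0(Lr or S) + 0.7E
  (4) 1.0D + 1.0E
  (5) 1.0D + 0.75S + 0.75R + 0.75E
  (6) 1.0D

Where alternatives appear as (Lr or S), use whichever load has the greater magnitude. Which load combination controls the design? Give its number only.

(Lr or R) → R = 98.03 kip·ft; (Lr or S) → S = 86.17 kip·ft.
(1) 0.67(89.81) - 0.7(1.25) = 59.30
(2) 1.0(89.81) + 1.0(86.17) + 0.6(98.03) = 89.81 + 86.17 + 58.82 = 234.80
(3) 1.0(89.81) + 1.0(86.17) + 0.7(1.25) = 89.81 + 86.17 + 0.88 = 176.86
(4) 1.0(89.81) + 1.0(1.25) = 89.81 + 1.25 = 91.06
(5) 1.0(89.81) + 0.75(86.17) + 0.75(98.03) + 0.75(1.25) = 89.81 + 64.63 + 73.52 + 0.94 = 228.90
(6) 1.0(89.81) = 89.81
The largest value is 234.80 kip·ft from combination 2.

Combination 2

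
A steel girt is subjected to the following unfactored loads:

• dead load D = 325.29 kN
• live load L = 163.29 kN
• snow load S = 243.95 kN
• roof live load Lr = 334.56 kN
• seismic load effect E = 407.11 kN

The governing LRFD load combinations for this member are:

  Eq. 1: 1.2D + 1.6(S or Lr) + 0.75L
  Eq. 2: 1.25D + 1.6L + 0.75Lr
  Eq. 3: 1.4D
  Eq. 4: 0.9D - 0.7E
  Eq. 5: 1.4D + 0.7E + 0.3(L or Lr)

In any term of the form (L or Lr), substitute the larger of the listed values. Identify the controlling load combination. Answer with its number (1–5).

Combination 1

(S or Lr) → Lr = 334.56 kN; (L or Lr) → Lr = 334.56 kN.
Eq. 1: 1.2(325.29) + 1.6(334.56) + 0.75(163.29) = 1048.11
Eq. 2: 1.25(325.29) + 1.6(163.29) + 0.75(334.56) = 918.80
Eq. 3: 1.4(325.29) = 455.41
Eq. 4: 0.9(325.29) - 0.7(407.11) = 292.76 - 284.98 = 7.78
Eq. 5: 1.4(325.29) + 0.7(407.11) + 0.3(334.56) = 840.75
The largest value is 1048.11 kN from combination 1.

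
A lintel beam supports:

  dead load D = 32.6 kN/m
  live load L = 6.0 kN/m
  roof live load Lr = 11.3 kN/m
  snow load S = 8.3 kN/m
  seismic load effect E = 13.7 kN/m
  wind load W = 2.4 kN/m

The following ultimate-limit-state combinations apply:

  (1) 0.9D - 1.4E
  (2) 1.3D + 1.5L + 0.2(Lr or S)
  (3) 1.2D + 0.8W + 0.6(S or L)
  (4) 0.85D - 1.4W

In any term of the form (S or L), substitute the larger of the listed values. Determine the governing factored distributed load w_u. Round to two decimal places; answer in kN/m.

53.64 kN/m

(Lr or S) → Lr = 11.3 kN/m; (S or L) → S = 8.3 kN/m.
(1) 0.9(32.6) - 1.4(13.7) = 10.16
(2) 1.3(32.6) + 1.5(6.0) + 0.2(11.3) = 53.64
(3) 1.2(32.6) + 0.8(2.4) + 0.6(8.3) = 46.02
(4) 0.85(32.6) - 1.4(2.4) = 24.35
Combination 2 governs: w_u = 53.64 kN/m.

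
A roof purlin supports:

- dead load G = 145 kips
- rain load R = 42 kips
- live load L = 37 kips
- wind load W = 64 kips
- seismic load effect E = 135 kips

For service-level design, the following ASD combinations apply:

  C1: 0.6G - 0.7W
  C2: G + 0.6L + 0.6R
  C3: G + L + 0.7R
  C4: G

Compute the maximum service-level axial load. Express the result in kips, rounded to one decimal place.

211.4 kips

C1: 0.6(145) - 0.7(64) = 87.0 - 44.8 = 42.2
C2: 1.0(145) + 0.6(37) + 0.6(42) = 145.0 + 22.2 + 25.2 = 192.4
C3: 1.0(145) + 1.0(37) + 0.7(42) = 145.0 + 37.0 + 29.4 = 211.4
C4: 1.0(145) = 145.0
Combination 3 governs: P = 211.4 kips.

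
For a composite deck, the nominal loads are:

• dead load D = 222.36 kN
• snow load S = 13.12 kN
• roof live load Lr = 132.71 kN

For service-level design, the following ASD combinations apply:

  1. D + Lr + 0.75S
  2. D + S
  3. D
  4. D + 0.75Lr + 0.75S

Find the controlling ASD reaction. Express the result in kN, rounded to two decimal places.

364.91 kN

1. 1.0(222.36) + 1.0(132.71) + 0.75(13.12) = 222.36 + 132.71 + 9.84 = 364.91
2. 1.0(222.36) + 1.0(13.12) = 222.36 + 13.12 = 235.48
3. 1.0(222.36) = 222.36
4. 1.0(222.36) + 0.75(132.71) + 0.75(13.12) = 222.36 + 99.53 + 9.84 = 331.73
Maximum is from combination 1.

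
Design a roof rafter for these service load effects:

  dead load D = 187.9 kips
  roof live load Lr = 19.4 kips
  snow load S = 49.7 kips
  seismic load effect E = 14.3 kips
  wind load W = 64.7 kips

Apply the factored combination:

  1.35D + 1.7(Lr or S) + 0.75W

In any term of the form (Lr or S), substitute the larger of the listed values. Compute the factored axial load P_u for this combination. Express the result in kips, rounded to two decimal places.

(Lr or S) → S = 49.7 kips.
1.35(187.9) + 1.7(49.7) + 0.75(64.7) = 386.68
P_u = 386.68 kips.

386.68 kips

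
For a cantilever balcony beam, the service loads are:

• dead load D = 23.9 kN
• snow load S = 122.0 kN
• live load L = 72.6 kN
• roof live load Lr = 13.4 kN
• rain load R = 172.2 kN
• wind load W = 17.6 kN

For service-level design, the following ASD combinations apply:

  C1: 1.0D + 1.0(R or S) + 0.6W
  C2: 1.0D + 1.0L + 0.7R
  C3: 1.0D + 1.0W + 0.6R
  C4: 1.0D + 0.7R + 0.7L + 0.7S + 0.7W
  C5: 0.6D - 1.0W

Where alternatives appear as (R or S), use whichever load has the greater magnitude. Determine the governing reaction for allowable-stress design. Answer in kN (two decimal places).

292.98 kN

(R or S) → R = 172.2 kN.
C1: 1.0(23.9) + 1.0(172.2) + 0.6(17.6) = 23.90 + 172.20 + 10.56 = 206.66
C2: 1.0(23.9) + 1.0(72.6) + 0.7(172.2) = 23.90 + 72.60 + 120.54 = 217.04
C3: 1.0(23.9) + 1.0(17.6) + 0.6(172.2) = 23.90 + 17.60 + 103.32 = 144.82
C4: 1.0(23.9) + 0.7(172.2) + 0.7(72.6) + 0.7(122.0) + 0.7(17.6) = 23.90 + 120.54 + 50.82 + 85.40 + 12.32 = 292.98
C5: 0.6(23.9) - 1.0(17.6) = 14.34 - 17.60 = -3.26
Combination 4 governs: V = 292.98 kN.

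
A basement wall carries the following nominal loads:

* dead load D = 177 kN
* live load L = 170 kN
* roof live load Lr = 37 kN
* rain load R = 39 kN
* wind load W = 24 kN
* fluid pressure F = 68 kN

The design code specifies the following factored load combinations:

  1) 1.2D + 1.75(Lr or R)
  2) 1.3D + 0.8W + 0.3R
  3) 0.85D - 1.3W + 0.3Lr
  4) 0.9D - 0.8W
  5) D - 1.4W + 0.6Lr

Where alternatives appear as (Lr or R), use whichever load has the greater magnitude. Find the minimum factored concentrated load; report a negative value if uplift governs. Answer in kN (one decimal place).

(Lr or R) → R = 39 kN.
1) 1.2(177) + 1.75(39) = 280.7
2) 1.3(177) + 0.8(24) + 0.3(39) = 261.0
3) 0.85(177) - 1.3(24) + 0.3(37) = 130.4
4) 0.9(177) - 0.8(24) = 140.1
5) 1.0(177) - 1.4(24) + 0.6(37) = 165.6
Combination 3 gives the minimum: 130.4 kN.

130.4 kN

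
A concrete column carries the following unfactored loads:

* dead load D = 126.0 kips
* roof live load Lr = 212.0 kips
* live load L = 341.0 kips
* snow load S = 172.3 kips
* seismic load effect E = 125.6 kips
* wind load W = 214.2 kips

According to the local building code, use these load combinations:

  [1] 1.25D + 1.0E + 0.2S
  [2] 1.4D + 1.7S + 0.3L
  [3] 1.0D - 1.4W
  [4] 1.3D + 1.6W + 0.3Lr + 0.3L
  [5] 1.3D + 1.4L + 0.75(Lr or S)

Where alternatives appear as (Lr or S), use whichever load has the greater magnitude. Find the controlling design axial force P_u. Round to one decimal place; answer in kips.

(Lr or S) → Lr = 212.0 kips.
[1] 1.25(126.0) + 1.0(125.6) + 0.2(172.3) = 157.5 + 125.6 + 34.5 = 317.6
[2] 1.4(126.0) + 1.7(172.3) + 0.3(341.0) = 176.4 + 292.9 + 102.3 = 571.6
[3] 1.0(126.0) - 1.4(214.2) = 126.0 - 299.9 = -173.9
[4] 1.3(126.0) + 1.6(214.2) + 0.3(212.0) + 0.3(341.0) = 163.8 + 342.7 + 63.6 + 102.3 = 672.4
[5] 1.3(126.0) + 1.4(341.0) + 0.75(212.0) = 163.8 + 477.4 + 159.0 = 800.2
The controlling combination is 5, giving 800.2 kips.

800.2 kips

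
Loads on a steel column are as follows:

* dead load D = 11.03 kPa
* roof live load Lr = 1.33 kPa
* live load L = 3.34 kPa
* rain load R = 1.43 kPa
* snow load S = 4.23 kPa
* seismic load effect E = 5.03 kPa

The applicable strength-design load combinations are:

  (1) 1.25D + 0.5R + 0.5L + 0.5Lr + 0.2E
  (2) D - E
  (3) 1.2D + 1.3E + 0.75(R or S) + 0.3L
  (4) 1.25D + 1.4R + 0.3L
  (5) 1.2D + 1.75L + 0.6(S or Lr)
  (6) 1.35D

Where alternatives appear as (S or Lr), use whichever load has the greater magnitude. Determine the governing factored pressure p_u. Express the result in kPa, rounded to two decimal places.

23.95 kPa

(R or S) → S = 4.23 kPa; (S or Lr) → S = 4.23 kPa.
(1) 1.25(11.03) + 0.5(1.43) + 0.5(3.34) + 0.5(1.33) + 0.2(5.03) = 17.84
(2) 1.0(11.03) - 1.0(5.03) = 11.03 - 5.03 = 6.00
(3) 1.2(11.03) + 1.3(5.03) + 0.75(4.23) + 0.3(3.34) = 13.24 + 6.54 + 3.17 + 1.00 = 23.95
(4) 1.25(11.03) + 1.4(1.43) + 0.3(3.34) = 13.79 + 2.00 + 1.00 = 16.79
(5) 1.2(11.03) + 1.75(3.34) + 0.6(4.23) = 21.62
(6) 1.35(11.03) = 14.89
Combination 3 governs: p_u = 23.95 kPa.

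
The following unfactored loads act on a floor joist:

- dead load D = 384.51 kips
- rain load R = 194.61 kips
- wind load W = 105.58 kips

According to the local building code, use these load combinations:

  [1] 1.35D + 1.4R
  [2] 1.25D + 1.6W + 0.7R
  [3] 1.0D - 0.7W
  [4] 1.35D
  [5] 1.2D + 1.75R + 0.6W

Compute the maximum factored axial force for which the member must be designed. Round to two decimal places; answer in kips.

[1] 1.35(384.51) + 1.4(194.61) = 519.09 + 272.45 = 791.54
[2] 1.25(384.51) + 1.6(105.58) + 0.7(194.61) = 785.79
[3] 1.0(384.51) - 0.7(105.58) = 384.51 - 73.91 = 310.60
[4] 1.35(384.51) = 519.09
[5] 1.2(384.51) + 1.75(194.61) + 0.6(105.58) = 461.41 + 340.57 + 63.35 = 865.33
Maximum is from combination 5.

865.33 kips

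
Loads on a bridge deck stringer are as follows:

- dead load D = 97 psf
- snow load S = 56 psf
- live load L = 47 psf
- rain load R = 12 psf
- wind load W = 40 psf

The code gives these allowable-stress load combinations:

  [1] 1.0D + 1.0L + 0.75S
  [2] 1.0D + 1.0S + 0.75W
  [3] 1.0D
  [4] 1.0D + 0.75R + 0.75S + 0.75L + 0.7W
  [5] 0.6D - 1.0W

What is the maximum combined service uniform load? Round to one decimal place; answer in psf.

[1] 1.0(97) + 1.0(47) + 0.75(56) = 186.0
[2] 1.0(97) + 1.0(56) + 0.75(40) = 183.0
[3] 1.0(97) = 97.0
[4] 1.0(97) + 0.75(12) + 0.75(56) + 0.75(47) + 0.7(40) = 211.3
[5] 0.6(97) - 1.0(40) = 18.2
Combination 4 governs: q = 211.3 psf.

211.3 psf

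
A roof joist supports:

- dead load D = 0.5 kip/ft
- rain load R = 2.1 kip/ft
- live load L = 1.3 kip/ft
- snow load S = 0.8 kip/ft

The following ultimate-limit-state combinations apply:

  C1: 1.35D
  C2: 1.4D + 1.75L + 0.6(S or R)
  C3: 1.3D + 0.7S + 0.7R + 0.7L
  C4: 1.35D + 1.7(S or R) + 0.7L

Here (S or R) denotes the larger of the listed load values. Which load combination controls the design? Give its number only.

Combination 4

(S or R) → R = 2.1 kip/ft.
C1: 1.35(0.5) = 0.68
C2: 1.4(0.5) + 1.75(1.3) + 0.6(2.1) = 4.24
C3: 1.3(0.5) + 0.7(0.8) + 0.7(2.1) + 0.7(1.3) = 3.59
C4: 1.35(0.5) + 1.7(2.1) + 0.7(1.3) = 5.16
The largest value is 5.16 kip/ft from combination 4.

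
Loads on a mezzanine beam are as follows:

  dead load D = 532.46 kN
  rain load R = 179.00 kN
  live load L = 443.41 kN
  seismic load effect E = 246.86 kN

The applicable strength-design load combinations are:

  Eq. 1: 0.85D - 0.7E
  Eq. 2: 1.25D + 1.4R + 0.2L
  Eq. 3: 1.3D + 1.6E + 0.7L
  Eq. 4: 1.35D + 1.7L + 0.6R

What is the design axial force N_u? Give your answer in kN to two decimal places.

1580.02 kN

Eq. 1: 0.85(532.46) - 0.7(246.86) = 279.79
Eq. 2: 1.25(532.46) + 1.4(179.00) + 0.2(443.41) = 1004.86
Eq. 3: 1.3(532.46) + 1.6(246.86) + 0.7(443.41) = 1397.56
Eq. 4: 1.35(532.46) + 1.7(443.41) + 0.6(179.00) = 1580.02
Combination 4 governs: N_u = 1580.02 kN.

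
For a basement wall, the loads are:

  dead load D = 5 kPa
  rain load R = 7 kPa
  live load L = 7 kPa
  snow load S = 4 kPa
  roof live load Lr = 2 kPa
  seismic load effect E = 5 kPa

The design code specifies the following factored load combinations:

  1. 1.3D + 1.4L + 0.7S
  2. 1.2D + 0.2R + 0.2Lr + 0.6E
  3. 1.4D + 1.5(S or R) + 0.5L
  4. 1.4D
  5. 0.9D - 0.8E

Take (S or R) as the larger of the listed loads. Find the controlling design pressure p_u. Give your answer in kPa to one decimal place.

(S or R) → R = 7 kPa.
1. 1.3(5) + 1.4(7) + 0.7(4) = 6.5 + 9.8 + 2.8 = 19.1
2. 1.2(5) + 0.2(7) + 0.2(2) + 0.6(5) = 6.0 + 1.4 + 0.4 + 3.0 = 10.8
3. 1.4(5) + 1.5(7) + 0.5(7) = 7.0 + 10.5 + 3.5 = 21.0
4. 1.4(5) = 7.0
5. 0.9(5) - 0.8(5) = 4.5 - 4.0 = 0.5
Maximum is from combination 3.

21.0 kPa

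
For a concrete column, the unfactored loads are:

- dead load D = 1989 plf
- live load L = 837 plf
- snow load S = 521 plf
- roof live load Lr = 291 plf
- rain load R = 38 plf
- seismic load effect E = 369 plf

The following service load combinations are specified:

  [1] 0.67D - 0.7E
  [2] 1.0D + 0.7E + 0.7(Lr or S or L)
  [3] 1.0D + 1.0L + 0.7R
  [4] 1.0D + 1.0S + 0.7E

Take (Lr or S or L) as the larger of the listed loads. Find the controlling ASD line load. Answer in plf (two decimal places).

(Lr or S or L) → L = 837 plf.
[1] 0.67(1989) - 0.7(369) = 1074.33
[2] 1.0(1989) + 0.7(369) + 0.7(837) = 2833.20
[3] 1.0(1989) + 1.0(837) + 0.7(38) = 2852.60
[4] 1.0(1989) + 1.0(521) + 0.7(369) = 2768.30
Maximum is from combination 3.

2852.60 plf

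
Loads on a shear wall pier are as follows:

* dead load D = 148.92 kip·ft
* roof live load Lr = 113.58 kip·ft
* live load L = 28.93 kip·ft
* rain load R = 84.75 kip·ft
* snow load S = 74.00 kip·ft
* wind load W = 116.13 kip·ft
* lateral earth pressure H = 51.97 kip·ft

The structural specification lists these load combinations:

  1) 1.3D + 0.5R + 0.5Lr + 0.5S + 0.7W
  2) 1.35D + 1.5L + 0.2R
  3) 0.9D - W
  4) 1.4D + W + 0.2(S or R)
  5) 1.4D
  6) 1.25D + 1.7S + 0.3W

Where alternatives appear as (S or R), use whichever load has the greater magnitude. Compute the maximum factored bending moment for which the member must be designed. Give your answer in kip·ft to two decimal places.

(S or R) → R = 84.75 kip·ft.
1) 1.3(148.92) + 0.5(84.75) + 0.5(113.58) + 0.5(74.00) + 0.7(116.13) = 411.05
2) 1.35(148.92) + 1.5(28.93) + 0.2(84.75) = 201.04 + 43.40 + 16.95 = 261.39
3) 0.9(148.92) - 1.0(116.13) = 134.03 - 116.13 = 17.90
4) 1.4(148.92) + 1.0(116.13) + 0.2(84.75) = 208.49 + 116.13 + 16.95 = 341.57
5) 1.4(148.92) = 208.49
6) 1.25(148.92) + 1.7(74.00) + 0.3(116.13) = 186.15 + 125.80 + 34.84 = 346.79
Maximum is from combination 1.

411.05 kip·ft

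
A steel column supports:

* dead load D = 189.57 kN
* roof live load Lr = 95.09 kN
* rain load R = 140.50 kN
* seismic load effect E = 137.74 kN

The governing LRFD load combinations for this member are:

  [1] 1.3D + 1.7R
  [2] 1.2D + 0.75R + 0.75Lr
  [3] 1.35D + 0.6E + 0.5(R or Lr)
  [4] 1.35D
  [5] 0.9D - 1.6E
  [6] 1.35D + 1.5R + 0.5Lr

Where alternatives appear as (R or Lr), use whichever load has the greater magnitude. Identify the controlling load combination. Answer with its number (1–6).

(R or Lr) → R = 140.50 kN.
[1] 1.3(189.57) + 1.7(140.50) = 246.44 + 238.85 = 485.29
[2] 1.2(189.57) + 0.75(140.50) + 0.75(95.09) = 227.48 + 105.38 + 71.32 = 404.18
[3] 1.35(189.57) + 0.6(137.74) + 0.5(140.50) = 255.92 + 82.64 + 70.25 = 408.81
[4] 1.35(189.57) = 255.92
[5] 0.9(189.57) - 1.6(137.74) = 170.61 - 220.38 = -49.77
[6] 1.35(189.57) + 1.5(140.50) + 0.5(95.09) = 514.21
The largest value is 514.21 kN from combination 6.

Combination 6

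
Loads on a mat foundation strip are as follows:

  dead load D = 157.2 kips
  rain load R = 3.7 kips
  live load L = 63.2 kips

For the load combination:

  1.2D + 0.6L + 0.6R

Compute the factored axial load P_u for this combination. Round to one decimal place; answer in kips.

1.2(157.2) + 0.6(63.2) + 0.6(3.7) = 228.8
P_u = 228.8 kips.

228.8 kips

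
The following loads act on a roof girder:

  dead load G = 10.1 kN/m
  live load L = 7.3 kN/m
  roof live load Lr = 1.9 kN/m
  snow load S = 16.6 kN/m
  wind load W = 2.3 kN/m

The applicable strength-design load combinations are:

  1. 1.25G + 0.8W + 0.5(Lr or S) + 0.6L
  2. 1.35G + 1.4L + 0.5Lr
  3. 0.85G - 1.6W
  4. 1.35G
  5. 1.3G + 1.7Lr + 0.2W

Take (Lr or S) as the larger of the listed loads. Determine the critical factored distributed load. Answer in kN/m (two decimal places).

(Lr or S) → S = 16.6 kN/m.
1. 1.25(10.1) + 0.8(2.3) + 0.5(16.6) + 0.6(7.3) = 12.63 + 1.84 + 8.30 + 4.38 = 27.15
2. 1.35(10.1) + 1.4(7.3) + 0.5(1.9) = 13.64 + 10.22 + 0.95 = 24.81
3. 0.85(10.1) - 1.6(2.3) = 8.59 - 3.68 = 4.91
4. 1.35(10.1) = 13.64
5. 1.3(10.1) + 1.7(1.9) + 0.2(2.3) = 13.13 + 3.23 + 0.46 = 16.82
Maximum is from combination 1.

27.15 kN/m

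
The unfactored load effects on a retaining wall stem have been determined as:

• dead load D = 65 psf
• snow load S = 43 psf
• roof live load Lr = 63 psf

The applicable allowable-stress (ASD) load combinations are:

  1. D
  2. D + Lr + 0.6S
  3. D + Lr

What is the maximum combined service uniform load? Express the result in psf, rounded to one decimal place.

1. 1.0(65) = 65.0
2. 1.0(65) + 1.0(63) + 0.6(43) = 153.8
3. 1.0(65) + 1.0(63) = 128.0
Maximum is from combination 2.

153.8 psf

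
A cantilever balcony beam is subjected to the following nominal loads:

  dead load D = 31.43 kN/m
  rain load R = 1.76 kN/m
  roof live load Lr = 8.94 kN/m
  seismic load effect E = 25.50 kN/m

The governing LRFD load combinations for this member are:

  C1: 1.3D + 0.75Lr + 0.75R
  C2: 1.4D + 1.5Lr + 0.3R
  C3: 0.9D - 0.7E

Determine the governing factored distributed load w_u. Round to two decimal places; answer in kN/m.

C1: 1.3(31.43) + 0.75(8.94) + 0.75(1.76) = 48.88
C2: 1.4(31.43) + 1.5(8.94) + 0.3(1.76) = 57.94
C3: 0.9(31.43) - 0.7(25.50) = 10.44
Maximum is from combination 2.

57.94 kN/m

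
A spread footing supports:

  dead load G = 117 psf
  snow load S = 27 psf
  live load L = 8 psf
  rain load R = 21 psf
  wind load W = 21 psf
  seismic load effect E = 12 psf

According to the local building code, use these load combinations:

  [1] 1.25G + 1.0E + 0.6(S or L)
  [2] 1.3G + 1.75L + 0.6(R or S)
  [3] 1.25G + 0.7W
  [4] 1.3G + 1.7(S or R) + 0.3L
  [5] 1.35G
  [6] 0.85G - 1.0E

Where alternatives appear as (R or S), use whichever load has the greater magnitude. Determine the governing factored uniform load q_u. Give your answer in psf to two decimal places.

200.40 psf

(S or L) → S = 27 psf; (R or S) → S = 27 psf; (S or R) → S = 27 psf.
[1] 1.25(117) + 1.0(12) + 0.6(27) = 174.45
[2] 1.3(117) + 1.75(8) + 0.6(27) = 182.30
[3] 1.25(117) + 0.7(21) = 160.95
[4] 1.3(117) + 1.7(27) + 0.3(8) = 200.40
[5] 1.35(117) = 157.95
[6] 0.85(117) - 1.0(12) = 87.45
Combination 4 governs: q_u = 200.40 psf.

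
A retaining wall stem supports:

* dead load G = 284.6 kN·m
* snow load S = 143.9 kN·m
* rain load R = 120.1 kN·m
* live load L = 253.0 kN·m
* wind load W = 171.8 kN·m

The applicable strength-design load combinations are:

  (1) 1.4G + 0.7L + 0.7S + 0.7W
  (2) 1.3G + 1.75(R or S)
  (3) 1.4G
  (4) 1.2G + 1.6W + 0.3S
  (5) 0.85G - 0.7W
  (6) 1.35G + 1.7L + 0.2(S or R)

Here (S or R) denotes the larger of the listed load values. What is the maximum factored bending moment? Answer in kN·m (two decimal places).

843.09 kN·m

(R or S) → S = 143.9 kN·m; (S or R) → S = 143.9 kN·m.
(1) 1.4(284.6) + 0.7(253.0) + 0.7(143.9) + 0.7(171.8) = 796.53
(2) 1.3(284.6) + 1.75(143.9) = 621.81
(3) 1.4(284.6) = 398.44
(4) 1.2(284.6) + 1.6(171.8) + 0.3(143.9) = 659.57
(5) 0.85(284.6) - 0.7(171.8) = 121.65
(6) 1.35(284.6) + 1.7(253.0) + 0.2(143.9) = 843.09
Combination 6 governs: M_u = 843.09 kN·m.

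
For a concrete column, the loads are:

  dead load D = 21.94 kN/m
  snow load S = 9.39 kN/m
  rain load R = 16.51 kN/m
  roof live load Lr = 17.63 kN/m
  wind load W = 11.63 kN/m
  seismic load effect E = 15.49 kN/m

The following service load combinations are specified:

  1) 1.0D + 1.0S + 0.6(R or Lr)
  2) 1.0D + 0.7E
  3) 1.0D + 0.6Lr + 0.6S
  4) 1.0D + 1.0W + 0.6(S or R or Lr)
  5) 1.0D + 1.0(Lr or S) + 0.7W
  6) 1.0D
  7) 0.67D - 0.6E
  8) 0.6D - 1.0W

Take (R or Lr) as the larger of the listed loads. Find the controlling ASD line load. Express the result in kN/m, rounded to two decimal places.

47.71 kN/m

(R or Lr) → Lr = 17.63 kN/m; (S or R or Lr) → Lr = 17.63 kN/m; (Lr or S) → Lr = 17.63 kN/m.
1) 1.0(21.94) + 1.0(9.39) + 0.6(17.63) = 21.94 + 9.39 + 10.58 = 41.91
2) 1.0(21.94) + 0.7(15.49) = 21.94 + 10.84 = 32.78
3) 1.0(21.94) + 0.6(17.63) + 0.6(9.39) = 21.94 + 10.58 + 5.63 = 38.15
4) 1.0(21.94) + 1.0(11.63) + 0.6(17.63) = 21.94 + 11.63 + 10.58 = 44.15
5) 1.0(21.94) + 1.0(17.63) + 0.7(11.63) = 21.94 + 17.63 + 8.14 = 47.71
6) 1.0(21.94) = 21.94
7) 0.67(21.94) - 0.6(15.49) = 14.70 - 9.29 = 5.41
8) 0.6(21.94) - 1.0(11.63) = 13.16 - 11.63 = 1.53
Combination 5 governs: w = 47.71 kN/m.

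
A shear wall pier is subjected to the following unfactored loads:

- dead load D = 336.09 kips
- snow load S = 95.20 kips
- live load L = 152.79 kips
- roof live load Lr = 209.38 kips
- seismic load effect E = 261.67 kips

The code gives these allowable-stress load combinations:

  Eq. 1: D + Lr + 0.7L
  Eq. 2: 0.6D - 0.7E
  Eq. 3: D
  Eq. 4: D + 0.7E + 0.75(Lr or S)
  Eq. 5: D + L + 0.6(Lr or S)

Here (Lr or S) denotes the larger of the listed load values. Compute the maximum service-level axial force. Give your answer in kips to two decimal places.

676.29 kips

(Lr or S) → Lr = 209.38 kips.
Eq. 1: 1.0(336.09) + 1.0(209.38) + 0.7(152.79) = 336.09 + 209.38 + 106.95 = 652.42
Eq. 2: 0.6(336.09) - 0.7(261.67) = 18.49
Eq. 3: 1.0(336.09) = 336.09
Eq. 4: 1.0(336.09) + 0.7(261.67) + 0.75(209.38) = 676.29
Eq. 5: 1.0(336.09) + 1.0(152.79) + 0.6(209.38) = 336.09 + 152.79 + 125.63 = 614.51
The controlling combination is 4, giving 676.29 kips.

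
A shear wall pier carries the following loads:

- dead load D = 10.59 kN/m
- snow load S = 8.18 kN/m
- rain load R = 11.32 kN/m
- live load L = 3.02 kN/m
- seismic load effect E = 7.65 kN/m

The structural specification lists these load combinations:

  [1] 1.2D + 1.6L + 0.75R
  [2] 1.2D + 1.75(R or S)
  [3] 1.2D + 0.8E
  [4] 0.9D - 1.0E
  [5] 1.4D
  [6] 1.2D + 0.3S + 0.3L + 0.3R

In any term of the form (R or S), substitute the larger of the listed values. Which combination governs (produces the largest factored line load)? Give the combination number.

(R or S) → R = 11.32 kN/m.
[1] 1.2(10.59) + 1.6(3.02) + 0.75(11.32) = 26.03
[2] 1.2(10.59) + 1.75(11.32) = 32.52
[3] 1.2(10.59) + 0.8(7.65) = 18.83
[4] 0.9(10.59) - 1.0(7.65) = 1.88
[5] 1.4(10.59) = 14.83
[6] 1.2(10.59) + 0.3(8.18) + 0.3(3.02) + 0.3(11.32) = 19.46
The largest value is 32.52 kN/m from combination 2.

Combination 2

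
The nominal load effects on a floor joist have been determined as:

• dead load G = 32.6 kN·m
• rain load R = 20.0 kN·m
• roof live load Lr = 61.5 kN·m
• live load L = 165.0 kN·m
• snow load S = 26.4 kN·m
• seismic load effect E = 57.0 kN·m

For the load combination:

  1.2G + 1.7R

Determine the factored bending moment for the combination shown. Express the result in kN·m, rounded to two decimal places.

1.2(32.6) + 1.7(20.0) = 39.12 + 34.00 = 73.12
M_u = 73.12 kN·m.

73.12 kN·m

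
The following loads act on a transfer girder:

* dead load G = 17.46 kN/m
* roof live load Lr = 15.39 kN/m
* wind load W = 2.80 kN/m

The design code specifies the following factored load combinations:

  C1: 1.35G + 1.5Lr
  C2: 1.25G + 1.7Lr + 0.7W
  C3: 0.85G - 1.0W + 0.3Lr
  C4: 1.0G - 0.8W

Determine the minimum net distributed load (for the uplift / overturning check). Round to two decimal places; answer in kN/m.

15.22 kN/m

C1: 1.35(17.46) + 1.5(15.39) = 46.66
C2: 1.25(17.46) + 1.7(15.39) + 0.7(2.80) = 49.95
C3: 0.85(17.46) - 1.0(2.80) + 0.3(15.39) = 16.66
C4: 1.0(17.46) - 0.8(2.80) = 15.22
Combination 4 gives the minimum: 15.22 kN/m.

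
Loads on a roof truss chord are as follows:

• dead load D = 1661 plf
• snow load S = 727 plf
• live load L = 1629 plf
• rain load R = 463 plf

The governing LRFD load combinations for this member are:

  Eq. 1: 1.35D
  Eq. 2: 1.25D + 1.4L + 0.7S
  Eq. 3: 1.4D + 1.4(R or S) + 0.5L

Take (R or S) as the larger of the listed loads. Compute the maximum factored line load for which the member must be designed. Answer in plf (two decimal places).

4865.75 plf

(R or S) → S = 727 plf.
Eq. 1: 1.35(1661) = 2242.35
Eq. 2: 1.25(1661) + 1.4(1629) + 0.7(727) = 4865.75
Eq. 3: 1.4(1661) + 1.4(727) + 0.5(1629) = 4157.70
Combination 2 governs: w_u = 4865.75 plf.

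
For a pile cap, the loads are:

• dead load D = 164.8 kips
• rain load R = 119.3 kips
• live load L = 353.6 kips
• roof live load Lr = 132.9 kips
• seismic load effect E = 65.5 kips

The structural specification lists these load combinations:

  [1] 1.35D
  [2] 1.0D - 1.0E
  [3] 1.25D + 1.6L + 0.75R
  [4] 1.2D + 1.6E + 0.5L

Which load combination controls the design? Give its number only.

Combination 3

[1] 1.35(164.8) = 222.48
[2] 1.0(164.8) - 1.0(65.5) = 164.80 - 65.50 = 99.30
[3] 1.25(164.8) + 1.6(353.6) + 0.75(119.3) = 206.00 + 565.76 + 89.48 = 861.24
[4] 1.2(164.8) + 1.6(65.5) + 0.5(353.6) = 197.76 + 104.80 + 176.80 = 479.36
The largest value is 861.24 kips from combination 3.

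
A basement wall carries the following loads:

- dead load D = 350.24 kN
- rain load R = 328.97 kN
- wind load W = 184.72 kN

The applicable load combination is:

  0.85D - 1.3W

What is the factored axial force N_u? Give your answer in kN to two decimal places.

0.85(350.24) - 1.3(184.72) = 57.57
N_u = 57.57 kN.

57.57 kN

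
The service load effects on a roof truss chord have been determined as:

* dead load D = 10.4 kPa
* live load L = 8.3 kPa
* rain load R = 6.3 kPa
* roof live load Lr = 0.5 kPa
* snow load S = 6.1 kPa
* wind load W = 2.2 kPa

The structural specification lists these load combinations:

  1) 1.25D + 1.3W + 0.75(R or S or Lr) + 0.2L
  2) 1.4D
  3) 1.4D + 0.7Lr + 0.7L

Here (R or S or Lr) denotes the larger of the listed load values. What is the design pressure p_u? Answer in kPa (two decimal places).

22.25 kPa

(R or S or Lr) → R = 6.3 kPa.
1) 1.25(10.4) + 1.3(2.2) + 0.75(6.3) + 0.2(8.3) = 13.00 + 2.86 + 4.73 + 1.66 = 22.25
2) 1.4(10.4) = 14.56
3) 1.4(10.4) + 0.7(0.5) + 0.7(8.3) = 14.56 + 0.35 + 5.81 = 20.72
Combination 1 governs: p_u = 22.25 kPa.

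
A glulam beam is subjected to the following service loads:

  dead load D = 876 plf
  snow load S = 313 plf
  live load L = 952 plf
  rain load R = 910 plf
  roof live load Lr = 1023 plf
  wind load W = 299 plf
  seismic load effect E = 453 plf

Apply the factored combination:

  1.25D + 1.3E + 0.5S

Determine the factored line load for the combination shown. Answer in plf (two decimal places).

1840.40 plf

1.25(876) + 1.3(453) + 0.5(313) = 1840.40
w_u = 1840.40 plf.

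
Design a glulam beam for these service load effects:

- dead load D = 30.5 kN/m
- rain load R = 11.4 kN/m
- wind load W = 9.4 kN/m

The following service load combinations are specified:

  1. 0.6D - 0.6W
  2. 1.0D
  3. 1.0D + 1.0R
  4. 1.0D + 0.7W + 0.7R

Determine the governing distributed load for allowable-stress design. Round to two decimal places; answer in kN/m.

1. 0.6(30.5) - 0.6(9.4) = 12.66
2. 1.0(30.5) = 30.50
3. 1.0(30.5) + 1.0(11.4) = 41.90
4. 1.0(30.5) + 0.7(9.4) + 0.7(11.4) = 45.06
The controlling combination is 4, giving 45.06 kN/m.

45.06 kN/m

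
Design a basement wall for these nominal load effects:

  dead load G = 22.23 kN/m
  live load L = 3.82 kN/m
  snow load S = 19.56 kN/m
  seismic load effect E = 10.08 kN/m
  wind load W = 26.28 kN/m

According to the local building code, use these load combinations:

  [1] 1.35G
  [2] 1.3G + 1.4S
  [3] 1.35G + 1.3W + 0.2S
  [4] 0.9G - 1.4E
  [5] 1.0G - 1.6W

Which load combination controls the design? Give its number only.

Combination 3

[1] 1.35(22.23) = 30.01
[2] 1.3(22.23) + 1.4(19.56) = 28.90 + 27.38 = 56.28
[3] 1.35(22.23) + 1.3(26.28) + 0.2(19.56) = 68.09
[4] 0.9(22.23) - 1.4(10.08) = 20.01 - 14.11 = 5.90
[5] 1.0(22.23) - 1.6(26.28) = 22.23 - 42.05 = -19.82
The largest value is 68.09 kN/m from combination 3.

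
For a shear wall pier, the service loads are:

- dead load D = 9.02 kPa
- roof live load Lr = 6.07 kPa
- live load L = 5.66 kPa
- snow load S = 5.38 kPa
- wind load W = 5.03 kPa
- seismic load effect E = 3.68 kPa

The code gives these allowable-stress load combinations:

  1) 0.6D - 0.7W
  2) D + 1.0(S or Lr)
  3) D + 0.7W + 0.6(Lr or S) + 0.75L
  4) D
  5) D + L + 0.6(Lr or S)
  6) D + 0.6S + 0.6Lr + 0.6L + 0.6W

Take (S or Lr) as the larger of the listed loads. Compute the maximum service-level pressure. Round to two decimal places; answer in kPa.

22.30 kPa

(S or Lr) → Lr = 6.07 kPa; (Lr or S) → Lr = 6.07 kPa.
1) 0.6(9.02) - 0.7(5.03) = 5.41 - 3.52 = 1.89
2) 1.0(9.02) + 1.0(6.07) = 9.02 + 6.07 = 15.09
3) 1.0(9.02) + 0.7(5.03) + 0.6(6.07) + 0.75(5.66) = 9.02 + 3.52 + 3.64 + 4.25 = 20.43
4) 1.0(9.02) = 9.02
5) 1.0(9.02) + 1.0(5.66) + 0.6(6.07) = 9.02 + 5.66 + 3.64 = 18.32
6) 1.0(9.02) + 0.6(5.38) + 0.6(6.07) + 0.6(5.66) + 0.6(5.03) = 22.30
The controlling combination is 6, giving 22.30 kPa.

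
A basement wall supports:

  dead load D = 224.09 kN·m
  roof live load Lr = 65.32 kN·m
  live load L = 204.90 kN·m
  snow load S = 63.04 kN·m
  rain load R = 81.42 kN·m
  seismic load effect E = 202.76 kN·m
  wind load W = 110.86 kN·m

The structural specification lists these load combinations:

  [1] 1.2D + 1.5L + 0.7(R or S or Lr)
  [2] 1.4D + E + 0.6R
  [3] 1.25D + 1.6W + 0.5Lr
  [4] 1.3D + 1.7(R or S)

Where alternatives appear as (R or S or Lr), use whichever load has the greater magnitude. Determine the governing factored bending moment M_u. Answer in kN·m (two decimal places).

633.25 kN·m

(R or S or Lr) → R = 81.42 kN·m; (R or S) → R = 81.42 kN·m.
[1] 1.2(224.09) + 1.5(204.90) + 0.7(81.42) = 268.91 + 307.35 + 56.99 = 633.25
[2] 1.4(224.09) + 1.0(202.76) + 0.6(81.42) = 313.73 + 202.76 + 48.85 = 565.34
[3] 1.25(224.09) + 1.6(110.86) + 0.5(65.32) = 280.11 + 177.38 + 32.66 = 490.15
[4] 1.3(224.09) + 1.7(81.42) = 291.32 + 138.41 = 429.73
Maximum is from combination 1.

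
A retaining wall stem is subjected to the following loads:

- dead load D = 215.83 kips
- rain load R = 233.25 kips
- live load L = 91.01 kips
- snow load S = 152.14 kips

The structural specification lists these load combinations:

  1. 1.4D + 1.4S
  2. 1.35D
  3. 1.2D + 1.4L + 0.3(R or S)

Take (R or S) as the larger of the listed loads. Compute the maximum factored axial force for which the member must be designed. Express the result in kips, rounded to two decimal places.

515.16 kips

(R or S) → R = 233.25 kips.
1. 1.4(215.83) + 1.4(152.14) = 302.16 + 213.00 = 515.16
2. 1.35(215.83) = 291.37
3. 1.2(215.83) + 1.4(91.01) + 0.3(233.25) = 259.00 + 127.41 + 69.98 = 456.39
The controlling combination is 1, giving 515.16 kips.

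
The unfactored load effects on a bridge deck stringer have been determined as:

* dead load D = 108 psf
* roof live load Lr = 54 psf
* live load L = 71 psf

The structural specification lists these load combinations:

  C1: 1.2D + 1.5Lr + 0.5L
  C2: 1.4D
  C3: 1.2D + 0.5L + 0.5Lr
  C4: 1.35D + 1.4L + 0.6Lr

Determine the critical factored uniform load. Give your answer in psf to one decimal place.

C1: 1.2(108) + 1.5(54) + 0.5(71) = 246.1
C2: 1.4(108) = 151.2
C3: 1.2(108) + 0.5(71) + 0.5(54) = 192.1
C4: 1.35(108) + 1.4(71) + 0.6(54) = 277.6
Maximum is from combination 4.

277.6 psf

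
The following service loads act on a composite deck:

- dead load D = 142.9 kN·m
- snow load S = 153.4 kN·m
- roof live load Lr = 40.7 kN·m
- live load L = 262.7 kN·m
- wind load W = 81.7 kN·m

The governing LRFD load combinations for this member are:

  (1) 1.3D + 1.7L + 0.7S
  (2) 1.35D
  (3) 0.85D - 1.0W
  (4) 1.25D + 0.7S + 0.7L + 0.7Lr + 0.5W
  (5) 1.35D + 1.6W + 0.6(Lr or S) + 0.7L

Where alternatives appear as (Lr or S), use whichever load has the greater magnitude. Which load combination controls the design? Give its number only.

Combination 1

(Lr or S) → S = 153.4 kN·m.
(1) 1.3(142.9) + 1.7(262.7) + 0.7(153.4) = 185.77 + 446.59 + 107.38 = 739.74
(2) 1.35(142.9) = 192.92
(3) 0.85(142.9) - 1.0(81.7) = 121.47 - 81.70 = 39.77
(4) 1.25(142.9) + 0.7(153.4) + 0.7(262.7) + 0.7(40.7) + 0.5(81.7) = 178.63 + 107.38 + 183.89 + 28.49 + 40.85 = 539.24
(5) 1.35(142.9) + 1.6(81.7) + 0.6(153.4) + 0.7(262.7) = 192.92 + 130.72 + 92.04 + 183.89 = 599.57
The largest value is 739.74 kN·m from combination 1.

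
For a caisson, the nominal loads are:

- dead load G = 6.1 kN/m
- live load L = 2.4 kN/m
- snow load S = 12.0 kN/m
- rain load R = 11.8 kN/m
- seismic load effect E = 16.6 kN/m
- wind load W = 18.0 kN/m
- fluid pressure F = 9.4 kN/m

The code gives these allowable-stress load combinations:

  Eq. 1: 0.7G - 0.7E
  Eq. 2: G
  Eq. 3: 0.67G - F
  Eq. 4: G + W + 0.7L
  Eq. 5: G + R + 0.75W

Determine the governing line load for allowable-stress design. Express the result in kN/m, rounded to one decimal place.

31.4 kN/m

Eq. 1: 0.7(6.1) - 0.7(16.6) = -7.4
Eq. 2: 1.0(6.1) = 6.1
Eq. 3: 0.67(6.1) - 1.0(9.4) = 4.1 - 9.4 = -5.3
Eq. 4: 1.0(6.1) + 1.0(18.0) + 0.7(2.4) = 6.1 + 18.0 + 1.7 = 25.8
Eq. 5: 1.0(6.1) + 1.0(11.8) + 0.75(18.0) = 6.1 + 11.8 + 13.5 = 31.4
The controlling combination is 5, giving 31.4 kN/m.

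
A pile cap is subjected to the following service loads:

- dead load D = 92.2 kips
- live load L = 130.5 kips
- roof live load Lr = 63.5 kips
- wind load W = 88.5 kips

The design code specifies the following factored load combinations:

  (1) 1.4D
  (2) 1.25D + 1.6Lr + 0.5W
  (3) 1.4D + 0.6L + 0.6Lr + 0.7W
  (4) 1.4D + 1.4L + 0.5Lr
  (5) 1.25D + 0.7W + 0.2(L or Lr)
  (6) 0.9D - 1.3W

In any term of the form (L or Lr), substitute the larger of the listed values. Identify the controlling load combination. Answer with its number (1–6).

(L or Lr) → L = 130.5 kips.
(1) 1.4(92.2) = 129.08
(2) 1.25(92.2) + 1.6(63.5) + 0.5(88.5) = 115.25 + 101.60 + 44.25 = 261.10
(3) 1.4(92.2) + 0.6(130.5) + 0.6(63.5) + 0.7(88.5) = 129.08 + 78.30 + 38.10 + 61.95 = 307.43
(4) 1.4(92.2) + 1.4(130.5) + 0.5(63.5) = 129.08 + 182.70 + 31.75 = 343.53
(5) 1.25(92.2) + 0.7(88.5) + 0.2(130.5) = 115.25 + 61.95 + 26.10 = 203.30
(6) 0.9(92.2) - 1.3(88.5) = 82.98 - 115.05 = -32.07
The largest value is 343.53 kips from combination 4.

Combination 4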